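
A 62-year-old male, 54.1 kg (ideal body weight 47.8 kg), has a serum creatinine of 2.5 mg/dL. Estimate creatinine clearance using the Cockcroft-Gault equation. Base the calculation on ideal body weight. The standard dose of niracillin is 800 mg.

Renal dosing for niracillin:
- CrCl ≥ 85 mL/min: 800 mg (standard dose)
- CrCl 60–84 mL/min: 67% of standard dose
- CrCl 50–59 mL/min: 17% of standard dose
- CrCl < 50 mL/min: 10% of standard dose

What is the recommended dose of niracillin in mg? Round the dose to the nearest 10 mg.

CrCl = (140 − 62) × 47.8 / (72 × 2.5) = 3728.4 / 180.00 ≈ 20.7 mL/min
CrCl ≈ 21 mL/min → bracket < 50 mL/min.
10% of 800 mg = 80 mg

80 mg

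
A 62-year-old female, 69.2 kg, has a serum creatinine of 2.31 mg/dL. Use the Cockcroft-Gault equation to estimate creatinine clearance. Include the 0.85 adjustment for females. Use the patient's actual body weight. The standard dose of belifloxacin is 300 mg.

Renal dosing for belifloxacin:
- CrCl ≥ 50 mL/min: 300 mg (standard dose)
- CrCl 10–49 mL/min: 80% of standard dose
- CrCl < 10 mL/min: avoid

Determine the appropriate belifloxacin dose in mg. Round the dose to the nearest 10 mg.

240 mg

CrCl = (140 − 62) × 69.2 / (72 × 2.31) × 0.85 = 5397.6 / 166.32 × 0.85 ≈ 27.6 mL/min
CrCl ≈ 28 mL/min → bracket 10–49 mL/min.
80% of 300 mg = 240 mg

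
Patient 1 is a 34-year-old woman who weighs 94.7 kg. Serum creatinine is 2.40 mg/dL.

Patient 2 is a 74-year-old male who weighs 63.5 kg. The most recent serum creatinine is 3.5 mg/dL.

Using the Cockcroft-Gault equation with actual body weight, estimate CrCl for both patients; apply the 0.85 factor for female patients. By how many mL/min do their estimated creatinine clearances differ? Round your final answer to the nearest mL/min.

33 mL/min

Patient 1: CrCl = (140 − 34) × 94.7 / (72 × 2.4) × 0.85 = 10038.2 / 172.80 × 0.85 ≈ 49.4 mL/min
Patient 2: CrCl = (140 − 74) × 63.5 / (72 × 3.5) = 4191.0 / 252.00 ≈ 16.6 mL/min
|49.4 − 16.6| = 32.8 mL/min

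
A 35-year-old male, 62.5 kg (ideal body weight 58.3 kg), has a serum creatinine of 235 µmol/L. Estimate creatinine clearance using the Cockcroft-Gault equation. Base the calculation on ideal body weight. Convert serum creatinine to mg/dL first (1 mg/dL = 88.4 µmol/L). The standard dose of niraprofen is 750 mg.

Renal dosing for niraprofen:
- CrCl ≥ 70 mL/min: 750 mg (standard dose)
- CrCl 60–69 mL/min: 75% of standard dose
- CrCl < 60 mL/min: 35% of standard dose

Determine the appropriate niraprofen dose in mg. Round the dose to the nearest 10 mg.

260 mg

SCr = 235 / 88.4 = 2.658 mg/dL
CrCl = (140 − 35) × 58.3 / (72 × 2.658) = 6121.5 / 191.38 ≈ 32.0 mL/min
CrCl ≈ 32 mL/min → bracket < 60 mL/min.
35% of 750 mg = 262.5 mg → 260 mg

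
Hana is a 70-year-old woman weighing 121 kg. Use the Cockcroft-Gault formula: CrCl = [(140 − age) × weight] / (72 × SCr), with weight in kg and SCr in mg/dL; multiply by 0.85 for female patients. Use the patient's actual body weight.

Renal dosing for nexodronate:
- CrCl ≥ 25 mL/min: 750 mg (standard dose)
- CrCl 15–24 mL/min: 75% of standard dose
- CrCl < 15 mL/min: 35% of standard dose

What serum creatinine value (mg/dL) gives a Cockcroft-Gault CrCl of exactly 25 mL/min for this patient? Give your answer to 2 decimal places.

4.00 mg/dL

Standard dose requires CrCl ≥ 25 mL/min.
Set (140 − 70) × 121 × 0.85 / (72 × SCr) = 25
SCr = (140 − 70) × 121 × 0.85 / (72 × 25) = 4.000 mg/dL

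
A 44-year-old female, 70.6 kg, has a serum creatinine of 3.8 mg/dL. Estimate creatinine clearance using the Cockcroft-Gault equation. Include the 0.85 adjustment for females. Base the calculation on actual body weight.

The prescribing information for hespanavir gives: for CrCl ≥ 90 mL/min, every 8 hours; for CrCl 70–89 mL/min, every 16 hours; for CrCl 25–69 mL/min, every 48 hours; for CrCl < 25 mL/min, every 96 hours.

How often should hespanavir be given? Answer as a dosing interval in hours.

every 96 hours

CrCl = (140 − 44) × 70.6 / (72 × 3.8) × 0.85 = 6777.6 / 273.60 × 0.85 ≈ 21.1 mL/min
CrCl ≈ 21 mL/min → bracket < 25 mL/min → every 96 hours.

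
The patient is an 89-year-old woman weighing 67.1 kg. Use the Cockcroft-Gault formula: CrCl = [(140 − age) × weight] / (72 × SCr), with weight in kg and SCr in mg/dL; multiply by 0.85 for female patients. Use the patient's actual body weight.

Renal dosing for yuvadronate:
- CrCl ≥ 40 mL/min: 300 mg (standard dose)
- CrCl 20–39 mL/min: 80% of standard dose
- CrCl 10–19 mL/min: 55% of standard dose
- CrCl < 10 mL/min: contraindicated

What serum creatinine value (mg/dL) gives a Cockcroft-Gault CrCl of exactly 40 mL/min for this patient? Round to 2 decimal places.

Standard dose requires CrCl ≥ 40 mL/min.
Set (140 − 89) × 67.1 × 0.85 / (72 × SCr) = 40
SCr = (140 − 89) × 67.1 × 0.85 / (72 × 40) = 1.010 mg/dL

1.01 mg/dL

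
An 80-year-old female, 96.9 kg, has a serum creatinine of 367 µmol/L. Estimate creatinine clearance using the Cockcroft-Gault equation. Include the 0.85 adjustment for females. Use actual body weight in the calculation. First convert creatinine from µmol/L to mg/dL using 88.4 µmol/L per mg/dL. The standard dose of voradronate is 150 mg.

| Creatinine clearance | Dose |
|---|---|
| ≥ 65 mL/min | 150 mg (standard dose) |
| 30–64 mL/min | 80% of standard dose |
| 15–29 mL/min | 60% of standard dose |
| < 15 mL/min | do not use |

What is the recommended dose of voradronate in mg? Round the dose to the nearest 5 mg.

SCr = 367 / 88.4 = 4.152 mg/dL
CrCl = (140 − 80) × 96.9 / (72 × 4.152) × 0.85 = 5814.0 / 298.94 × 0.85 ≈ 16.5 mL/min
CrCl ≈ 17 mL/min → bracket 15–29 mL/min.
60% of 150 mg = 90 mg

90 mg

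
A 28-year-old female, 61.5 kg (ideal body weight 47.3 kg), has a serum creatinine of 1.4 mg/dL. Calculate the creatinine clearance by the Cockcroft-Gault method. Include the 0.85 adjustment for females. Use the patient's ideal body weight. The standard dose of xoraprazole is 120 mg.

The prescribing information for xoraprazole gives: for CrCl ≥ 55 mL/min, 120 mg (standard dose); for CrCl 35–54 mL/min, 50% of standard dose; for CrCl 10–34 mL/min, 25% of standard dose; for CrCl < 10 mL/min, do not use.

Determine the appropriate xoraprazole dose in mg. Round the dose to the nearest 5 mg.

60 mg

CrCl = (140 − 28) × 47.3 / (72 × 1.4) × 0.85 = 5297.6 / 100.80 × 0.85 ≈ 44.7 mL/min
CrCl ≈ 45 mL/min → bracket 35–54 mL/min.
50% of 120 mg = 60 mg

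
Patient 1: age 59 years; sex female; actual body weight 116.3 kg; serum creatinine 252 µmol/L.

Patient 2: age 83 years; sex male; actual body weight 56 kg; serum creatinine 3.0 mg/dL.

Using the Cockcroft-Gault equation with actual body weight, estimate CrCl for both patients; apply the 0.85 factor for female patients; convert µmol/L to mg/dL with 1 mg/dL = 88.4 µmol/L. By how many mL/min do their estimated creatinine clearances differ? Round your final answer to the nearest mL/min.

24 mL/min

Patient 1: SCr = 252 / 88.4 = 2.851 mg/dL
Patient 1: CrCl = (140 − 59) × 116.3 / (72 × 2.851) × 0.85 = 9420.3 / 205.27 × 0.85 ≈ 39.0 mL/min
Patient 2: CrCl = (140 − 83) × 56 / (72 × 3) = 3192.0 / 216.00 ≈ 14.8 mL/min
|39.0 − 14.8| = 24.2 mL/min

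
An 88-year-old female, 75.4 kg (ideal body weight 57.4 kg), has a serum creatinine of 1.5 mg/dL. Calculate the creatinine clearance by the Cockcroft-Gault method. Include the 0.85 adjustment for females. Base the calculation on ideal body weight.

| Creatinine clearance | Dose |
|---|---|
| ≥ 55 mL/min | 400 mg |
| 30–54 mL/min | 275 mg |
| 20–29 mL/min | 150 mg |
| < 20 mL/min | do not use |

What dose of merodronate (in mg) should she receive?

150 mg

CrCl = (140 − 88) × 57.4 / (72 × 1.5) × 0.85 = 2984.8 / 108.00 × 0.85 ≈ 23.5 mL/min
CrCl ≈ 23 mL/min → bracket 20–29 mL/min.
Dose for this bracket: 150 mg.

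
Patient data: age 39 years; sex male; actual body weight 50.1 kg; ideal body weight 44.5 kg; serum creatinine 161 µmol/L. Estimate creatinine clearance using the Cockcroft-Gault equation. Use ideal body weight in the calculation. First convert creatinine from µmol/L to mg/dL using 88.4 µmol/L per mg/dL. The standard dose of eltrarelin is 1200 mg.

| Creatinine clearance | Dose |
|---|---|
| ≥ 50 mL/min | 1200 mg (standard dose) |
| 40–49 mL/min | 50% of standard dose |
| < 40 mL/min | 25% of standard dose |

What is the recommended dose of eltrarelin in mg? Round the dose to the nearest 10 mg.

SCr = 161 / 88.4 = 1.821 mg/dL
CrCl = (140 − 39) × 44.5 / (72 × 1.821) = 4494.5 / 131.11 ≈ 34.3 mL/min
CrCl ≈ 34 mL/min → bracket < 40 mL/min.
25% of 1200 mg = 300 mg

300 mg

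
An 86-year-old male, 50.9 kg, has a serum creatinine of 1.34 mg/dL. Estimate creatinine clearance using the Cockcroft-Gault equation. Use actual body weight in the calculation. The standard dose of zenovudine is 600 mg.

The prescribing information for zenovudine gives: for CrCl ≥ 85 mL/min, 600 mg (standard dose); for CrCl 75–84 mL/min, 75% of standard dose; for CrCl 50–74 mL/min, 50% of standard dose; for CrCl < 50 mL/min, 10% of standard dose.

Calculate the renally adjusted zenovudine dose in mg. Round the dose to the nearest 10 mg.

60 mg

CrCl = (140 − 86) × 50.9 / (72 × 1.34) = 2748.6 / 96.48 ≈ 28.5 mL/min
CrCl ≈ 28 mL/min → bracket < 50 mL/min.
10% of 600 mg = 60 mg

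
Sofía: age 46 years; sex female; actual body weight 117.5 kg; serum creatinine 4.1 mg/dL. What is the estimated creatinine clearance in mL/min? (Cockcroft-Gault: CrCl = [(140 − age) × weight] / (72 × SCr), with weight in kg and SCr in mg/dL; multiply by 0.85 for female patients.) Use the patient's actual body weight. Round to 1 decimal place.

31.8 mL/min

CrCl = (140 − 46) × 117.5 / (72 × 4.1) × 0.85 = 11045.0 / 295.20 × 0.85 ≈ 31.8 mL/min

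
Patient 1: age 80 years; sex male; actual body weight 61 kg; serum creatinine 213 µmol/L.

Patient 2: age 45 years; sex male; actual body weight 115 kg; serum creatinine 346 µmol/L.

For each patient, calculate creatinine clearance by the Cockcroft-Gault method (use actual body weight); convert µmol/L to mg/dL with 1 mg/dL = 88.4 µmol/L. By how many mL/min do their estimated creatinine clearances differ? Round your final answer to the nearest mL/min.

Patient 1: SCr = 213 / 88.4 = 2.41 mg/dL
Patient 1: CrCl = (140 − 80) × 61 / (72 × 2.41) = 3660.0 / 173.52 ≈ 21.1 mL/min
Patient 2: SCr = 346 / 88.4 = 3.914 mg/dL
Patient 2: CrCl = (140 − 45) × 115 / (72 × 3.914) = 10925.0 / 281.81 ≈ 38.8 mL/min
|21.1 − 38.8| = 17.7 mL/min

18 mL/min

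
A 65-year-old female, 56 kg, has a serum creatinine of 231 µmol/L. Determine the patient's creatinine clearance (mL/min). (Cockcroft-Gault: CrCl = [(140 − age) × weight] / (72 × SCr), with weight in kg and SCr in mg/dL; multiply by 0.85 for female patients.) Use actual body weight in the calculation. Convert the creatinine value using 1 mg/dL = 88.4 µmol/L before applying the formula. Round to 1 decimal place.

SCr = 231 / 88.4 = 2.613 mg/dL
CrCl = (140 − 65) × 56 / (72 × 2.613) × 0.85 = 4200.0 / 188.14 × 0.85 ≈ 19.0 mL/min

19.0 mL/min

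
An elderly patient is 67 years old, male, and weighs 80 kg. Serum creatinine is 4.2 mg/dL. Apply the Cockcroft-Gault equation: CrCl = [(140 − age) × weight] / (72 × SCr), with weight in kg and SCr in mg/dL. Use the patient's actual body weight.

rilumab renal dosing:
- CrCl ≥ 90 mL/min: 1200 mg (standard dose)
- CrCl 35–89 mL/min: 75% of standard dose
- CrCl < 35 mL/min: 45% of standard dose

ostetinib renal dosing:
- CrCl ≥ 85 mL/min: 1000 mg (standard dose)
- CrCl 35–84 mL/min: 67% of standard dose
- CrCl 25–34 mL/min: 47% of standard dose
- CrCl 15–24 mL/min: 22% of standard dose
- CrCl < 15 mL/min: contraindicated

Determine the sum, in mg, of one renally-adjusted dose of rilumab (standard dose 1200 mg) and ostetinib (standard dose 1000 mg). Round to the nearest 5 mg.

CrCl = (140 − 67) × 80 / (72 × 4.2) = 5840.0 / 302.40 ≈ 19.3 mL/min
CrCl ≈ 19 mL/min.
rilumab: < 35 mL/min → 45% of 1200 mg = 540 mg.
ostetinib: 15–24 mL/min → 22% of 1000 mg = 220 mg.
Total = 540 + 220 = 760 mg.

760 mg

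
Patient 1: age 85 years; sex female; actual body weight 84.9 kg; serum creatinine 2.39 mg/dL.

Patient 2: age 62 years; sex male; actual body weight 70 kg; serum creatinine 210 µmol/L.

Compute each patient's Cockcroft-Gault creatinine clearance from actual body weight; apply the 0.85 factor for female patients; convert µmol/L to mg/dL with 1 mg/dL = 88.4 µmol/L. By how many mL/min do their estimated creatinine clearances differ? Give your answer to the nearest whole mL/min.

Patient 1: CrCl = (140 − 85) × 84.9 / (72 × 2.39) × 0.85 = 4669.5 / 172.08 × 0.85 ≈ 23.1 mL/min
Patient 2: SCr = 210 / 88.4 = 2.376 mg/dL
Patient 2: CrCl = (140 − 62) × 70 / (72 × 2.376) = 5460.0 / 171.07 ≈ 31.9 mL/min
|23.1 − 31.9| = 8.8 mL/min

9 mL/min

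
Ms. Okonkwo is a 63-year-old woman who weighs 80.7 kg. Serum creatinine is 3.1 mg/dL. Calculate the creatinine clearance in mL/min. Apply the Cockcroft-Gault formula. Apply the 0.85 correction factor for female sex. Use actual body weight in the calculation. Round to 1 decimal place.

CrCl = (140 − 63) × 80.7 / (72 × 3.1) × 0.85 = 6213.9 / 223.20 × 0.85 ≈ 23.7 mL/min

23.7 mL/min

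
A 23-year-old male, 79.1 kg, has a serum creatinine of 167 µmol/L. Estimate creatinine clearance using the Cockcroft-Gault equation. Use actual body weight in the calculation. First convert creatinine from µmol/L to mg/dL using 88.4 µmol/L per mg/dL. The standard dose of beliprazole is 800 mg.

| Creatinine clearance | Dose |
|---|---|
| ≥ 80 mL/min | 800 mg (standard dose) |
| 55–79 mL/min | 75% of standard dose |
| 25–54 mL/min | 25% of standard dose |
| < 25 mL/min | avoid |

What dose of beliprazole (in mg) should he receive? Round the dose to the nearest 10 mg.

SCr = 167 / 88.4 = 1.889 mg/dL
CrCl = (140 − 23) × 79.1 / (72 × 1.889) = 9254.7 / 136.01 ≈ 68.0 mL/min
CrCl ≈ 68 mL/min → bracket 55–79 mL/min.
75% of 800 mg = 600 mg

600 mg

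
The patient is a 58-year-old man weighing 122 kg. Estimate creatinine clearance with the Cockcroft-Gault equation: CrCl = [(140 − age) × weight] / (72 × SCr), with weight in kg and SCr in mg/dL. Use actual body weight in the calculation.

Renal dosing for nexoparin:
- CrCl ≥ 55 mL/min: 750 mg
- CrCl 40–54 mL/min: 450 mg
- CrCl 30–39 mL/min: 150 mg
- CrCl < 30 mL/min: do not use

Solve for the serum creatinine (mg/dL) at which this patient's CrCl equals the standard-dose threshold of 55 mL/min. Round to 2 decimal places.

2.53 mg/dL

Standard dose requires CrCl ≥ 55 mL/min.
Set (140 − 58) × 122 / (72 × SCr) = 55
SCr = (140 − 58) × 122 / (72 × 55) = 2.526 mg/dL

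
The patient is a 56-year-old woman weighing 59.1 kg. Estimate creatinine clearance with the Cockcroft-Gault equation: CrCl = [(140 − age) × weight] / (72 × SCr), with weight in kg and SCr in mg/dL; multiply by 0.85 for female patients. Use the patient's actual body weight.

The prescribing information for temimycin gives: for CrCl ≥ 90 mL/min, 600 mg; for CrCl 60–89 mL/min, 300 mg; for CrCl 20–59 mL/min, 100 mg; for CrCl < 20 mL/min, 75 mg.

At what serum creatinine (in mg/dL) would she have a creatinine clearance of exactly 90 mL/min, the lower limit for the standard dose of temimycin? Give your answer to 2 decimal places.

Standard dose requires CrCl ≥ 90 mL/min.
Set (140 − 56) × 59.1 × 0.85 / (72 × SCr) = 90
SCr = (140 − 56) × 59.1 × 0.85 / (72 × 90) = 0.651 mg/dL

0.65 mg/dL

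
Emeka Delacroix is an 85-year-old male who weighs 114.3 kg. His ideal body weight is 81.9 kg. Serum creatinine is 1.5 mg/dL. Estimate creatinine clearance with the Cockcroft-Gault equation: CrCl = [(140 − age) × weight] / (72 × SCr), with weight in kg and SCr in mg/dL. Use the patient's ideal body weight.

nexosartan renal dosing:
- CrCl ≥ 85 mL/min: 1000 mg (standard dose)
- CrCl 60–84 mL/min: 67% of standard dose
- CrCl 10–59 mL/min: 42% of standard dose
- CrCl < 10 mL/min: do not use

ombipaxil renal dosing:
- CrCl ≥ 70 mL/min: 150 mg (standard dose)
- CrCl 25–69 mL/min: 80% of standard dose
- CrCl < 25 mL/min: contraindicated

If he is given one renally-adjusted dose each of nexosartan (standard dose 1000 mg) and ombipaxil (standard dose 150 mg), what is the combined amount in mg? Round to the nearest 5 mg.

CrCl = (140 − 85) × 81.9 / (72 × 1.5) = 4504.5 / 108.00 ≈ 41.7 mL/min
CrCl ≈ 42 mL/min.
nexosartan: 10–59 mL/min → 42% of 1000 mg = 420 mg.
ombipaxil: 25–69 mL/min → 80% of 150 mg = 120 mg.
Total = 420 + 120 = 540 mg.

540 mg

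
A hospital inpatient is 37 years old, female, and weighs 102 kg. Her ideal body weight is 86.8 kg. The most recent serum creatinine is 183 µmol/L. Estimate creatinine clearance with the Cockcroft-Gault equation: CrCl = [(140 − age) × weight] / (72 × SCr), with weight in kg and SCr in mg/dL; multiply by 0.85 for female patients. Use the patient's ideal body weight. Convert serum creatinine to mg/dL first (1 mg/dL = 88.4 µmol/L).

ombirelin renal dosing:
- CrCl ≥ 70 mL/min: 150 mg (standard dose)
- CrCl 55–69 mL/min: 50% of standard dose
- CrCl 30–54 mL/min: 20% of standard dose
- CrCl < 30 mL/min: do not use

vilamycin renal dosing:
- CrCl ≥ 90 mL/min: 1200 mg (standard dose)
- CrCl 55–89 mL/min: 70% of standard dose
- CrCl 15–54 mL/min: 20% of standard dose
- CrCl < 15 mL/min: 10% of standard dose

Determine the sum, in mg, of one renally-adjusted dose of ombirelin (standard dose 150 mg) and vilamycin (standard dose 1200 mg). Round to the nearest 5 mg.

SCr = 183 / 88.4 = 2.07 mg/dL
CrCl = (140 − 37) × 86.8 / (72 × 2.07) × 0.85 = 8940.4 / 149.04 × 0.85 ≈ 51.0 mL/min
CrCl ≈ 51 mL/min.
ombirelin: 30–54 mL/min → 20% of 150 mg = 30 mg.
vilamycin: 15–54 mL/min → 20% of 1200 mg = 240 mg.
Total = 30 + 240 = 270 mg.

270 mg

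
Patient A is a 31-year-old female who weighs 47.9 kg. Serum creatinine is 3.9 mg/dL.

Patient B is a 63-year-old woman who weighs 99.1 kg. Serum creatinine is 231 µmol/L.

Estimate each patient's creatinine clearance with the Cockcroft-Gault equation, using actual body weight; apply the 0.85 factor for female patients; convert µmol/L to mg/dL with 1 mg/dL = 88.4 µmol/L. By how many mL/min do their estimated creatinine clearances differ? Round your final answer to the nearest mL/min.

Patient A: CrCl = (140 − 31) × 47.9 / (72 × 3.9) × 0.85 = 5221.1 / 280.80 × 0.85 ≈ 15.8 mL/min
Patient B: SCr = 231 / 88.4 = 2.613 mg/dL
Patient B: CrCl = (140 − 63) × 99.1 / (72 × 2.613) × 0.85 = 7630.7 / 188.14 × 0.85 ≈ 34.5 mL/min
|15.8 − 34.5| = 18.7 mL/min

19 mL/min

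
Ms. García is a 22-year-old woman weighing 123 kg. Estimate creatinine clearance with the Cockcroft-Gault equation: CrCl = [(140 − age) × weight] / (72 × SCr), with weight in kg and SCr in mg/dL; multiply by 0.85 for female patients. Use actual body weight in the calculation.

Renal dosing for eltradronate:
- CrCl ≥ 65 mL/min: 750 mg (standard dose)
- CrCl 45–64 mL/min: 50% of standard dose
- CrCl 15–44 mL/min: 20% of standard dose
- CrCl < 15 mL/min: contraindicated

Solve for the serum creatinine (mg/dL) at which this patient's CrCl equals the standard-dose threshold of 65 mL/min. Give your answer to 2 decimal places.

Standard dose requires CrCl ≥ 65 mL/min.
Set (140 − 22) × 123 × 0.85 / (72 × SCr) = 65
SCr = (140 − 22) × 123 × 0.85 / (72 × 65) = 2.636 mg/dL

2.64 mg/dL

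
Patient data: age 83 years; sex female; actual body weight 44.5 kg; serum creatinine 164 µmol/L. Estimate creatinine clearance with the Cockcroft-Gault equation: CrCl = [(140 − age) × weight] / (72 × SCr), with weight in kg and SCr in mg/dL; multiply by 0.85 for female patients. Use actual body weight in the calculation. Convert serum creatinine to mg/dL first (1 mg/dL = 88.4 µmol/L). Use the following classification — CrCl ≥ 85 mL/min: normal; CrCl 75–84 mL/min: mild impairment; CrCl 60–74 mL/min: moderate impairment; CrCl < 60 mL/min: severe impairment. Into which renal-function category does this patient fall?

severe impairment

SCr = 164 / 88.4 = 1.855 mg/dL
CrCl = (140 − 83) × 44.5 / (72 × 1.855) × 0.85 = 2536.5 / 133.56 × 0.85 ≈ 16.1 mL/min
16 mL/min falls in the 'severe impairment' range.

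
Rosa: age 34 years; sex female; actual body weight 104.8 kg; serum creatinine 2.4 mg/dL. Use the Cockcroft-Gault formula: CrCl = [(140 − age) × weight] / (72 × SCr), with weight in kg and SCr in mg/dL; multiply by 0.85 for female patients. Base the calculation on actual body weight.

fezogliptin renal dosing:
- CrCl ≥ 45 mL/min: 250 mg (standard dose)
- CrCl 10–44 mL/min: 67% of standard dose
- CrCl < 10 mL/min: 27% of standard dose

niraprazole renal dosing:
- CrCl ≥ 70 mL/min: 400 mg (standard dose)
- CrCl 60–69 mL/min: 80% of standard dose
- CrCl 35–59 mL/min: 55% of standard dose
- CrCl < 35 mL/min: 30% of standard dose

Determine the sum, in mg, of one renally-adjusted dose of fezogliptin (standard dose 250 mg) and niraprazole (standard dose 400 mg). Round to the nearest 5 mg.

CrCl = (140 − 34) × 104.8 / (72 × 2.4) × 0.85 = 11108.8 / 172.80 × 0.85 ≈ 54.6 mL/min
CrCl ≈ 55 mL/min.
fezogliptin: ≥ 45 mL/min → 100% of 250 mg = 250 mg.
niraprazole: 35–59 mL/min → 55% of 400 mg = 220 mg.
Total = 250 + 220 = 470 mg.

470 mg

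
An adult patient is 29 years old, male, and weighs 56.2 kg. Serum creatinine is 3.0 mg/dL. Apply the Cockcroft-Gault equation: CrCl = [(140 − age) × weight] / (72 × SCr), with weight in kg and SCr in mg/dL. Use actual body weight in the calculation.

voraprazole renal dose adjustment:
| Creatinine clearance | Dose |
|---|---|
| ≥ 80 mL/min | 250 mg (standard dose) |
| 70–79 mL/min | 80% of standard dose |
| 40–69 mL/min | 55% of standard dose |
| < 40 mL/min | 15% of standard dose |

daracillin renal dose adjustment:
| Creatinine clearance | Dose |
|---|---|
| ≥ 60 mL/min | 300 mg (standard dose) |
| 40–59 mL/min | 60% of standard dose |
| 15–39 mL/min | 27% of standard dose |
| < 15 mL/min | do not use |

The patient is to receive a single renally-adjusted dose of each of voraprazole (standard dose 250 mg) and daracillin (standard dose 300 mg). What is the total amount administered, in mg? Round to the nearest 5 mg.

CrCl = (140 − 29) × 56.2 / (72 × 3) = 6238.2 / 216.00 ≈ 28.9 mL/min
CrCl ≈ 29 mL/min.
voraprazole: < 40 mL/min → 15% of 250 mg = 37.5 mg.
daracillin: 15–39 mL/min → 27% of 300 mg = 81 mg.
Total = 37.5 + 81 = 118.5 mg.

120 mg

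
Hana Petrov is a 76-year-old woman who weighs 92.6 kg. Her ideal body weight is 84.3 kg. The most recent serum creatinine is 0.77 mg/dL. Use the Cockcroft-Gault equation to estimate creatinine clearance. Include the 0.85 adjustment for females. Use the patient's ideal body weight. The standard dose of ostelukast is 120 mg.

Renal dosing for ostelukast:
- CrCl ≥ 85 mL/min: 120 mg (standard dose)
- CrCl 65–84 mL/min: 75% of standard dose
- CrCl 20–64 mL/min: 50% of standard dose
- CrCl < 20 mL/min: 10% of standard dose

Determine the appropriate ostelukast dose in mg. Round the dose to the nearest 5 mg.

CrCl = (140 − 76) × 84.3 / (72 × 0.77) × 0.85 = 5395.2 / 55.44 × 0.85 ≈ 82.7 mL/min
CrCl ≈ 83 mL/min → bracket 65–84 mL/min.
75% of 120 mg = 90 mg

90 mg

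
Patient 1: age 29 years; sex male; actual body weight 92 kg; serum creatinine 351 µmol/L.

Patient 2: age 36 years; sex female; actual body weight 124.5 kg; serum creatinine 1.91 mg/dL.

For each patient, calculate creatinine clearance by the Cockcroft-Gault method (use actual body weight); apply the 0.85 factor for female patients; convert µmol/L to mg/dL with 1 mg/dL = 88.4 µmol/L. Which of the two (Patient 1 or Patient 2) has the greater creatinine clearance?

Patient 2

Patient 1: SCr = 351 / 88.4 = 3.971 mg/dL
Patient 1: CrCl = (140 − 29) × 92 / (72 × 3.971) = 10212.0 / 285.91 ≈ 35.7 mL/min
Patient 2: CrCl = (140 − 36) × 124.5 / (72 × 1.91) × 0.85 = 12948.0 / 137.52 × 0.85 ≈ 80.0 mL/min
35.7 vs 80.0 mL/min → Patient 2 is higher.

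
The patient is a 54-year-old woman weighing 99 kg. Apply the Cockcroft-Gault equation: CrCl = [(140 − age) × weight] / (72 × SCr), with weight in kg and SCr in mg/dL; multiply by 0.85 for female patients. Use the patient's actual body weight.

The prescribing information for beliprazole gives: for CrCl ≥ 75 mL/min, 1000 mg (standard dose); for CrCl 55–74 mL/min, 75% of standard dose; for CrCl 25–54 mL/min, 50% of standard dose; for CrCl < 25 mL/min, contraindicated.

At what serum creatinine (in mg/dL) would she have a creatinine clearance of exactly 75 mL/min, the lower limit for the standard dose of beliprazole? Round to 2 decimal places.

1.34 mg/dL

Standard dose requires CrCl ≥ 75 mL/min.
Set (140 − 54) × 99 × 0.85 / (72 × SCr) = 75
SCr = (140 − 54) × 99 × 0.85 / (72 × 75) = 1.340 mg/dL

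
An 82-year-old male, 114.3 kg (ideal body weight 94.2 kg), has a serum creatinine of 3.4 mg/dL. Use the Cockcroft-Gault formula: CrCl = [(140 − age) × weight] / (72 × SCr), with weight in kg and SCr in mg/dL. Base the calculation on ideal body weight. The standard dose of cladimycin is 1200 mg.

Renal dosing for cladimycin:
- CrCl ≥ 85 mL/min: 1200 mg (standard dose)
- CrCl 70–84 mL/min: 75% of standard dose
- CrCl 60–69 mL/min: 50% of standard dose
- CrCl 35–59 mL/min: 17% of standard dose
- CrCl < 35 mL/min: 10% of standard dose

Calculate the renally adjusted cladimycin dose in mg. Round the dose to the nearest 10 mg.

CrCl = (140 − 82) × 94.2 / (72 × 3.4) = 5463.6 / 244.80 ≈ 22.3 mL/min
CrCl ≈ 22 mL/min → bracket < 35 mL/min.
10% of 1200 mg = 120 mg

120 mg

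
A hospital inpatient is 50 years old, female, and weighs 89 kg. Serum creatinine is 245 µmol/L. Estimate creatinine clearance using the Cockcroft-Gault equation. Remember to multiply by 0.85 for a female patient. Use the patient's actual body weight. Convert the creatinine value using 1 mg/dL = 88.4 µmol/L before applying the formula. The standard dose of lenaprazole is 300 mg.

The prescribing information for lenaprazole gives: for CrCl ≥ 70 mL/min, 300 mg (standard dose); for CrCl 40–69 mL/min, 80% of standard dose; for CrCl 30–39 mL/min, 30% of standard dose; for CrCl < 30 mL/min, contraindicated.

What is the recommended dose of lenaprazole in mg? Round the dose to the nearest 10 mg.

90 mg

SCr = 245 / 88.4 = 2.771 mg/dL
CrCl = (140 − 50) × 89 / (72 × 2.771) × 0.85 = 8010.0 / 199.51 × 0.85 ≈ 34.1 mL/min
CrCl ≈ 34 mL/min → bracket 30–39 mL/min.
30% of 300 mg = 90 mg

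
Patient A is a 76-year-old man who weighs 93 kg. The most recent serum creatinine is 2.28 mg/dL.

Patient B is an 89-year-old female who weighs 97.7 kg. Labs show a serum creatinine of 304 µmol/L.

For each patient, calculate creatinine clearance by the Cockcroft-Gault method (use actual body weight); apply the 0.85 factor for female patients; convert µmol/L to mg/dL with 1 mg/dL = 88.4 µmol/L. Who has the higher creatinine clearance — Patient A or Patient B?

Patient A: CrCl = (140 − 76) × 93 / (72 × 2.28) = 5952.0 / 164.16 ≈ 36.3 mL/min
Patient B: SCr = 304 / 88.4 = 3.439 mg/dL
Patient B: CrCl = (140 − 89) × 97.7 / (72 × 3.439) × 0.85 = 4982.7 / 247.61 × 0.85 ≈ 17.1 mL/min
36.3 vs 17.1 mL/min → Patient A is higher.

Patient A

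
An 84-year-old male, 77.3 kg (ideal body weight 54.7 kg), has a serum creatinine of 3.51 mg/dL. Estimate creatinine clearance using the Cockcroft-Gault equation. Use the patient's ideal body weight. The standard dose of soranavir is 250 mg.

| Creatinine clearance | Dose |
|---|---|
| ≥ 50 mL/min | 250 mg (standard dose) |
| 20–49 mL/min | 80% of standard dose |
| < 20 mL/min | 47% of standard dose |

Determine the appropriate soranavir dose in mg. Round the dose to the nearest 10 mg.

CrCl = (140 − 84) × 54.7 / (72 × 3.51) = 3063.2 / 252.72 ≈ 12.1 mL/min
CrCl ≈ 12 mL/min → bracket < 20 mL/min.
47% of 250 mg = 117.5 mg → 120 mg

120 mg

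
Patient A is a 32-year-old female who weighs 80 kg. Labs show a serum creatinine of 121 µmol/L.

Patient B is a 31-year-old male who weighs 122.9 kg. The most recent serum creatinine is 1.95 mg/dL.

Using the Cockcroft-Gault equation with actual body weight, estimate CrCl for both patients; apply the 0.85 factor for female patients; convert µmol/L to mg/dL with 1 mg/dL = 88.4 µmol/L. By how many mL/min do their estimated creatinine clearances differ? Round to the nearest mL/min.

21 mL/min

Patient A: SCr = 121 / 88.4 = 1.369 mg/dL
Patient A: CrCl = (140 − 32) × 80 / (72 × 1.369) × 0.85 = 8640.0 / 98.57 × 0.85 ≈ 74.5 mL/min
Patient B: CrCl = (140 − 31) × 122.9 / (72 × 1.95) = 13396.1 / 140.40 ≈ 95.4 mL/min
|74.5 − 95.4| = 20.9 mL/min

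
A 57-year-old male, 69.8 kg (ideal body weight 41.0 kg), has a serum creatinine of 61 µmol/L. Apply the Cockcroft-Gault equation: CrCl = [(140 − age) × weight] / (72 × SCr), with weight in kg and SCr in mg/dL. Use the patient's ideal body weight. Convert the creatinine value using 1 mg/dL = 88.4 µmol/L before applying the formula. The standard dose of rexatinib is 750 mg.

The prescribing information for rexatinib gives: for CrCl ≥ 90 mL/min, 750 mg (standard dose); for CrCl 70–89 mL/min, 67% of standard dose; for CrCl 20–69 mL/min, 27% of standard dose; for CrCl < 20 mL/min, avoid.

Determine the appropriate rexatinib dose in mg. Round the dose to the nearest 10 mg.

200 mg

SCr = 61 / 88.4 = 0.69 mg/dL
CrCl = (140 − 57) × 41 / (72 × 0.69) = 3403.0 / 49.68 ≈ 68.5 mL/min
CrCl ≈ 68 mL/min → bracket 20–69 mL/min.
27% of 750 mg = 202.5 mg → 200 mg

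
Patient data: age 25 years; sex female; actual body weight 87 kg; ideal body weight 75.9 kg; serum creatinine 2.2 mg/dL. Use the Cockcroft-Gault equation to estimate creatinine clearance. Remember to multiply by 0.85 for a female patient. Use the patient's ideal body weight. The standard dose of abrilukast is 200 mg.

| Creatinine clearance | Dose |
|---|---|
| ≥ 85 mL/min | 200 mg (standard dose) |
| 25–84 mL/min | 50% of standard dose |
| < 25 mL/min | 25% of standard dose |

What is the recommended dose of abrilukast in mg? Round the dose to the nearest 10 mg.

100 mg

CrCl = (140 − 25) × 75.9 / (72 × 2.2) × 0.85 = 8728.5 / 158.40 × 0.85 ≈ 46.8 mL/min
CrCl ≈ 47 mL/min → bracket 25–84 mL/min.
50% of 200 mg = 100 mg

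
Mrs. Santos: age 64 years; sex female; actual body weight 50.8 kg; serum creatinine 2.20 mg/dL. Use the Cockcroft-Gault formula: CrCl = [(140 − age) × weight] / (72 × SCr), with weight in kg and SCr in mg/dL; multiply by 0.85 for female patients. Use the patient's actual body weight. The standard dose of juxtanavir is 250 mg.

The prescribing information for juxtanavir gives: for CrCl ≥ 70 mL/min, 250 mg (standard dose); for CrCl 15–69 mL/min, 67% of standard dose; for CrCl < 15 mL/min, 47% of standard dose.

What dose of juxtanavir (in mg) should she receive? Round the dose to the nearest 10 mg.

CrCl = (140 − 64) × 50.8 / (72 × 2.2) × 0.85 = 3860.8 / 158.40 × 0.85 ≈ 20.7 mL/min
CrCl ≈ 21 mL/min → bracket 15–69 mL/min.
67% of 250 mg = 167.5 mg → 170 mg

170 mg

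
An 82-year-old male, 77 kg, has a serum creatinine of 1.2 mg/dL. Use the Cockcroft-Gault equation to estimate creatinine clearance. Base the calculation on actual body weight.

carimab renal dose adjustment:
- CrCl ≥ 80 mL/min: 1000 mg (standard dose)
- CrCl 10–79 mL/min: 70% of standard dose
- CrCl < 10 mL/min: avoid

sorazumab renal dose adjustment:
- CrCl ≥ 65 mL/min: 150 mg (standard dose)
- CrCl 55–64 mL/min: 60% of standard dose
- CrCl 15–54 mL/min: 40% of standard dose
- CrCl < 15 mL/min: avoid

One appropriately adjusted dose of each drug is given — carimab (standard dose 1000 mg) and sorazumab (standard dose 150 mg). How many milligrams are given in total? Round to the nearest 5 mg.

CrCl = (140 − 82) × 77 / (72 × 1.2) = 4466.0 / 86.40 ≈ 51.7 mL/min
CrCl ≈ 52 mL/min.
carimab: 10–79 mL/min → 70% of 1000 mg = 700 mg.
sorazumab: 15–54 mL/min → 40% of 150 mg = 60 mg.
Total = 700 + 60 = 760 mg.

760 mg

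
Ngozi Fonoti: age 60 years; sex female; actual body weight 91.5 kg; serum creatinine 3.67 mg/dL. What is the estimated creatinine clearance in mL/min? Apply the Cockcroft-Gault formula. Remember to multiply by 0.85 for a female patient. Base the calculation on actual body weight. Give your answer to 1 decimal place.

23.5 mL/min

CrCl = (140 − 60) × 91.5 / (72 × 3.67) × 0.85 = 7320.0 / 264.24 × 0.85 ≈ 23.5 mL/min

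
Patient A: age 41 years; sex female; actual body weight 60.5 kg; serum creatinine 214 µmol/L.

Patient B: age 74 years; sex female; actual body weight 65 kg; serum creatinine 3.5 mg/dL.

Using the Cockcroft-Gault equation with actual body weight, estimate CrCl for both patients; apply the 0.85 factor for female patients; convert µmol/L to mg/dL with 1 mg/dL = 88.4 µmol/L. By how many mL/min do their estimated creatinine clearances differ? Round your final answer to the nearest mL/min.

15 mL/min

Patient A: SCr = 214 / 88.4 = 2.421 mg/dL
Patient A: CrCl = (140 − 41) × 60.5 / (72 × 2.421) × 0.85 = 5989.5 / 174.31 × 0.85 ≈ 29.2 mL/min
Patient B: CrCl = (140 − 74) × 65 / (72 × 3.5) × 0.85 = 4290.0 / 252.00 × 0.85 ≈ 14.5 mL/min
|29.2 − 14.5| = 14.7 mL/min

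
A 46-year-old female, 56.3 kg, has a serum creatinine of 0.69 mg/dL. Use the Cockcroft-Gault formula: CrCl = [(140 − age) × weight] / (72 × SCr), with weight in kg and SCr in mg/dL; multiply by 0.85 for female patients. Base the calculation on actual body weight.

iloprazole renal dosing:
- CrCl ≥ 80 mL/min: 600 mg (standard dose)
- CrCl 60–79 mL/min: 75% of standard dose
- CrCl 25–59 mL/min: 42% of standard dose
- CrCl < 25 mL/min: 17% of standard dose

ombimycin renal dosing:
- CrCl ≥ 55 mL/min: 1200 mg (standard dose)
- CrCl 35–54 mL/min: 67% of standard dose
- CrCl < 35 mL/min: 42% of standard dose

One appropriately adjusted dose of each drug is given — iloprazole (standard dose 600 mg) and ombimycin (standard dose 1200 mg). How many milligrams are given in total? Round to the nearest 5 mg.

CrCl = (140 − 46) × 56.3 / (72 × 0.69) × 0.85 = 5292.2 / 49.68 × 0.85 ≈ 90.5 mL/min
CrCl ≈ 91 mL/min.
iloprazole: ≥ 80 mL/min → 100% of 600 mg = 600 mg.
ombimycin: ≥ 55 mL/min → 100% of 1200 mg = 1200 mg.
Total = 600 + 1200 = 1800 mg.

1800 mg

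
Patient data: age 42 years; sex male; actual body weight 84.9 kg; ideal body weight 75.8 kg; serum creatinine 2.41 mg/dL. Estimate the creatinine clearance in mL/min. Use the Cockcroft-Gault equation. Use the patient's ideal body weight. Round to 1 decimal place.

42.8 mL/min

CrCl = (140 − 42) × 75.8 / (72 × 2.41) = 7428.4 / 173.52 ≈ 42.8 mL/min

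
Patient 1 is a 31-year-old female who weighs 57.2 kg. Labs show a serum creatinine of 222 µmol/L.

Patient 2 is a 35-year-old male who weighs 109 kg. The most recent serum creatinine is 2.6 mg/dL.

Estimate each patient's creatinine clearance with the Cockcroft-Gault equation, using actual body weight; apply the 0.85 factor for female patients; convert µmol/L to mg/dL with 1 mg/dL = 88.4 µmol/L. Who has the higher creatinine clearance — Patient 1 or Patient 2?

Patient 2

Patient 1: SCr = 222 / 88.4 = 2.511 mg/dL
Patient 1: CrCl = (140 − 31) × 57.2 / (72 × 2.511) × 0.85 = 6234.8 / 180.79 × 0.85 ≈ 29.3 mL/min
Patient 2: CrCl = (140 − 35) × 109 / (72 × 2.6) = 11445.0 / 187.20 ≈ 61.1 mL/min
29.3 vs 61.1 mL/min → Patient 2 is higher.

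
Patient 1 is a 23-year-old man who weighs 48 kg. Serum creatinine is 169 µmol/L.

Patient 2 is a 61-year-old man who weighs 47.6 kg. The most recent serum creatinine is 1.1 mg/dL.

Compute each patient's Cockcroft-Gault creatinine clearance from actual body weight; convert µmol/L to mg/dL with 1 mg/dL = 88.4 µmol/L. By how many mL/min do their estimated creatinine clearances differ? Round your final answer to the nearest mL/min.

Patient 1: SCr = 169 / 88.4 = 1.912 mg/dL
Patient 1: CrCl = (140 − 23) × 48 / (72 × 1.912) = 5616.0 / 137.66 ≈ 40.8 mL/min
Patient 2: CrCl = (140 − 61) × 47.6 / (72 × 1.1) = 3760.4 / 79.20 ≈ 47.5 mL/min
|40.8 − 47.5| = 6.7 mL/min

7 mL/min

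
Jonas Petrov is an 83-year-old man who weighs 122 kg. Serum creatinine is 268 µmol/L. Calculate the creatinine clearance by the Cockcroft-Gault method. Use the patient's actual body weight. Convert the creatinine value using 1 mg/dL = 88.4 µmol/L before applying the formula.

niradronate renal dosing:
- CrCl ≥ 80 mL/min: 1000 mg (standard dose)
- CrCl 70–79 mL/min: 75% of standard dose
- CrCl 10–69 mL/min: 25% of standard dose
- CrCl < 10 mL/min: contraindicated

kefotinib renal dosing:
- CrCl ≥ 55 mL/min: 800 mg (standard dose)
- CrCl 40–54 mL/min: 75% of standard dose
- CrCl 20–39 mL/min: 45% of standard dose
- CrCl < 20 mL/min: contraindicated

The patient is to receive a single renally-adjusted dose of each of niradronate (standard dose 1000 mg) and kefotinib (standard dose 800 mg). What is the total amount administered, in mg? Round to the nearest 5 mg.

610 mg

SCr = 268 / 88.4 = 3.032 mg/dL
CrCl = (140 − 83) × 122 / (72 × 3.032) = 6954.0 / 218.30 ≈ 31.9 mL/min
CrCl ≈ 32 mL/min.
niradronate: 10–69 mL/min → 25% of 1000 mg = 250 mg.
kefotinib: 20–39 mL/min → 45% of 800 mg = 360 mg.
Total = 250 + 360 = 610 mg.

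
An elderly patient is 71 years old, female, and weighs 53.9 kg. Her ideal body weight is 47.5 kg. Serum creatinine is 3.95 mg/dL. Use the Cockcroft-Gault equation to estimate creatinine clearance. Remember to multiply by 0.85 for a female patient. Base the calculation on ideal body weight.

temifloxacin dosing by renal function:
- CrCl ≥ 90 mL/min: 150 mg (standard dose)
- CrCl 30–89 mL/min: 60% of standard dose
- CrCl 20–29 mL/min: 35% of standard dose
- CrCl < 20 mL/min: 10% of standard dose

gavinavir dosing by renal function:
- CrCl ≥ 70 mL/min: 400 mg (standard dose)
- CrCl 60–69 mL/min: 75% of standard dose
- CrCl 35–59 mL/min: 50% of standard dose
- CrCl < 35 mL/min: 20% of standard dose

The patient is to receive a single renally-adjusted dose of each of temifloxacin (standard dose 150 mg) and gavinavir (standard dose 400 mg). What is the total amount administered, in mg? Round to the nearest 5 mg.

95 mg

CrCl = (140 − 71) × 47.5 / (72 × 3.95) × 0.85 = 3277.5 / 284.40 × 0.85 ≈ 9.8 mL/min
CrCl ≈ 10 mL/min.
temifloxacin: < 20 mL/min → 10% of 150 mg = 15 mg.
gavinavir: < 35 mL/min → 20% of 400 mg = 80 mg.
Total = 15 + 80 = 95 mg.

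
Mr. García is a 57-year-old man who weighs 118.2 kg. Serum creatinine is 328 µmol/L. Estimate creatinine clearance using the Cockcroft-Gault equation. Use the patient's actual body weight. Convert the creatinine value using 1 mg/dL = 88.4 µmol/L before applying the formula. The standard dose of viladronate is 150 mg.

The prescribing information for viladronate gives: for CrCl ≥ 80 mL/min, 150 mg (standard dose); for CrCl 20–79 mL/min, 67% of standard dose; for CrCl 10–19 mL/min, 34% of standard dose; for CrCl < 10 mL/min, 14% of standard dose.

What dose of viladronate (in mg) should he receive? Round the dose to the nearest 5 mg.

100 mg

SCr = 328 / 88.4 = 3.71 mg/dL
CrCl = (140 − 57) × 118.2 / (72 × 3.71) = 9810.6 / 267.12 ≈ 36.7 mL/min
CrCl ≈ 37 mL/min → bracket 20–79 mL/min.
67% of 150 mg = 100.5 mg → 100 mg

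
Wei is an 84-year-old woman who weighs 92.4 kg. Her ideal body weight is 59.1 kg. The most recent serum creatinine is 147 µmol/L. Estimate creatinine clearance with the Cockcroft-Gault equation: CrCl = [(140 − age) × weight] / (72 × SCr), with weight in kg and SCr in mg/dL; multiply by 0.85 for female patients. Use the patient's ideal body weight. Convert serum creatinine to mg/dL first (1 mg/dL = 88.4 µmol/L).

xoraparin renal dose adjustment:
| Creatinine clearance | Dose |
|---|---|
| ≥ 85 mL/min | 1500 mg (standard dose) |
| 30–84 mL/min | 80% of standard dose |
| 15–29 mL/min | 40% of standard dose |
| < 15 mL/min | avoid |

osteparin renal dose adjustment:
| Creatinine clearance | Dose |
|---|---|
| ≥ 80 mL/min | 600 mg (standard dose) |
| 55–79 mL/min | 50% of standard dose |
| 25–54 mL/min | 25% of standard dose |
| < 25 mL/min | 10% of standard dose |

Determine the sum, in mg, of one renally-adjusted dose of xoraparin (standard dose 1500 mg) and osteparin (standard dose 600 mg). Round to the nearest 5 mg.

SCr = 147 / 88.4 = 1.663 mg/dL
CrCl = (140 − 84) × 59.1 / (72 × 1.663) × 0.85 = 3309.6 / 119.74 × 0.85 ≈ 23.5 mL/min
CrCl ≈ 23 mL/min.
xoraparin: 15–29 mL/min → 40% of 1500 mg = 600 mg.
osteparin: < 25 mL/min → 10% of 600 mg = 60 mg.
Total = 600 + 60 = 660 mg.

660 mg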